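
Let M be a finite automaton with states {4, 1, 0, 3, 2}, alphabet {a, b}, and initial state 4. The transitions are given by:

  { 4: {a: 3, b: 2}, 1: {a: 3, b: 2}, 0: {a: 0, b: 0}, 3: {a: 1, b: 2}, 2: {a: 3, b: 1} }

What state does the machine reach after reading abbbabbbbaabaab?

4 → 3 → 2 → 1 → 2 → 3 → 2 → 1 → 2 → 1 → 3 → 1 → 2 → 3 → 1 → 2

2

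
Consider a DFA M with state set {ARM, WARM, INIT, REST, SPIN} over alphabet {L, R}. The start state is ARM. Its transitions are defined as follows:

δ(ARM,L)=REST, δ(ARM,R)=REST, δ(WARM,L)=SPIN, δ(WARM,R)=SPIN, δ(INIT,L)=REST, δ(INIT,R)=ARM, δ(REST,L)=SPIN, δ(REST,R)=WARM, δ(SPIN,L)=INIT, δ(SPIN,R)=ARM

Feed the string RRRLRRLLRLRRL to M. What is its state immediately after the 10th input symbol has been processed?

REST

Trace: ARM -R-> REST -R-> WARM -R-> SPIN -L-> INIT -R-> ARM -R-> REST -L-> SPIN -L-> INIT -R-> ARM -L-> REST
After 10 symbols: REST.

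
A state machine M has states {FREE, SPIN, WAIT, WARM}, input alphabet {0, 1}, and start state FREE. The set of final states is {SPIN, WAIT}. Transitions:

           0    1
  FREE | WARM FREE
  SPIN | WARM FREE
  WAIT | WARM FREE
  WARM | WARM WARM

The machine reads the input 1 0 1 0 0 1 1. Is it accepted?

No

start at FREE
read '1': FREE → FREE
read '0': FREE → WARM
read '1': WARM → WARM
read '0': WARM → WARM
read '0': WARM → WARM
read '1': WARM → WARM
read '1': WARM → WARM
End state WARM is not accepting.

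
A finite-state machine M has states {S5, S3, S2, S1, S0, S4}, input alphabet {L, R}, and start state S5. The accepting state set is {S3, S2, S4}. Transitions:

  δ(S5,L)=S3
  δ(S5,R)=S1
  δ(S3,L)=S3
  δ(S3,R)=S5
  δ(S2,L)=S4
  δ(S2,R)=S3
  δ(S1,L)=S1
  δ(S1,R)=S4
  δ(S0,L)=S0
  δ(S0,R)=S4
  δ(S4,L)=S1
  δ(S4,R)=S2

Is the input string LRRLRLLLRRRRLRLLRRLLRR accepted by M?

Yes

S5 → S3 → S5 → S1 → S1 → S4 → S1 → S1 → S1 → S4 → S2 → S3 → S5 → S3 → S5 → S3 → S3 → S5 → S1 → S1 → S1 → S4 → S2
End state S2 is accepting.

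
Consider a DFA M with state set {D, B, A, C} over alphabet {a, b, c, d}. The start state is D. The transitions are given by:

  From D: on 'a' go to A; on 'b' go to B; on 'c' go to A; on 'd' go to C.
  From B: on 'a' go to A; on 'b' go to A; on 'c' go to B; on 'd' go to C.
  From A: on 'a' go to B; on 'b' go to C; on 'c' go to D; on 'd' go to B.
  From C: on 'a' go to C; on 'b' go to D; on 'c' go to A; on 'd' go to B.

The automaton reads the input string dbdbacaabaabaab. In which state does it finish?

start at D
read 'd': D → C
read 'b': C → D
read 'd': D → C
read 'b': C → D
read 'a': D → A
read 'c': A → D
read 'a': D → A
read 'a': A → B
read 'b': B → A
read 'a': A → B
read 'a': B → A
read 'b': A → C
read 'a': C → C
read 'a': C → C
read 'b': C → D

D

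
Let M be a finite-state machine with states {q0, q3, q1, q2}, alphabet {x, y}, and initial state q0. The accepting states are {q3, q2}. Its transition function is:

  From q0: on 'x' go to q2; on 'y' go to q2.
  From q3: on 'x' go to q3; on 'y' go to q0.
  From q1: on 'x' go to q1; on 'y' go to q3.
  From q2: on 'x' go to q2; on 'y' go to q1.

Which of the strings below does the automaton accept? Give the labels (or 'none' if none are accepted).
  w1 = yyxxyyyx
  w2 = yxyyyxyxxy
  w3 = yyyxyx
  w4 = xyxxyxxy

w1, w2, w3

w1: Trace: q0 -y-> q2 -y-> q1 -x-> q1 -x-> q1 -y-> q3 -y-> q0 -y-> q2 -x-> q2  → end q2, accepted
w2: Trace: q0 -y-> q2 -x-> q2 -y-> q1 -y-> q3 -y-> q0 -x-> q2 -y-> q1 -x-> q1 -x-> q1 -y-> q3  → end q3, accepted
w3: Trace: q0 -y-> q2 -y-> q1 -y-> q3 -x-> q3 -y-> q0 -x-> q2  → end q2, accepted
w4: Trace: q0 -x-> q2 -y-> q1 -x-> q1 -x-> q1 -y-> q3 -x-> q3 -x-> q3 -y-> q0  → end q0, rejected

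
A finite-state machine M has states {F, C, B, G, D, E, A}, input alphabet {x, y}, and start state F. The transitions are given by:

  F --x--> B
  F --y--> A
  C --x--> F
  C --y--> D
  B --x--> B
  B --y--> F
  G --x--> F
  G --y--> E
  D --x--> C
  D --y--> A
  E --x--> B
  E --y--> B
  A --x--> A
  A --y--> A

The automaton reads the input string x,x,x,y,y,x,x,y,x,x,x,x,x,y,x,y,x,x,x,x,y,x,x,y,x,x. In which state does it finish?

A

F → B → B → B → F → A → A → A → A → A → A → A → A → A → A → A → A → A → A → A → A → A → A → A → A → A → A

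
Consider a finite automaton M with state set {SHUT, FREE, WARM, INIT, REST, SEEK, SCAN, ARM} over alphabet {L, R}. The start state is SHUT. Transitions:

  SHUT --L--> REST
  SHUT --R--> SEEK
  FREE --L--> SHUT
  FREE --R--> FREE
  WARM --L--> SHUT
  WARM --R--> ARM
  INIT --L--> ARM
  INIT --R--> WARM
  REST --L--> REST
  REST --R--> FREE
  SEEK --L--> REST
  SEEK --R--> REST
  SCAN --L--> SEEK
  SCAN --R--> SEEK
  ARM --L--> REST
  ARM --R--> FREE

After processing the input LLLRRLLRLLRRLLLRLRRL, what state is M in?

Trace: SHUT -L-> REST -L-> REST -L-> REST -R-> FREE -R-> FREE -L-> SHUT -L-> REST -R-> FREE -L-> SHUT -L-> REST -R-> FREE -R-> FREE -L-> SHUT -L-> REST -L-> REST -R-> FREE -L-> SHUT -R-> SEEK -R-> REST -L-> REST

REST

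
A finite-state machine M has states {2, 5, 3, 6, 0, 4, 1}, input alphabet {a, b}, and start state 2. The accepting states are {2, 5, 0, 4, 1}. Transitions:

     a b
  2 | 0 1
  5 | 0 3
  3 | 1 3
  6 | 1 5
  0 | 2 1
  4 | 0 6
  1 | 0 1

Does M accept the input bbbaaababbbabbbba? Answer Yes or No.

start at 2
read 'b': 2 → 1
read 'b': 1 → 1
read 'b': 1 → 1
read 'a': 1 → 0
read 'a': 0 → 2
read 'a': 2 → 0
read 'b': 0 → 1
read 'a': 1 → 0
read 'b': 0 → 1
read 'b': 1 → 1
read 'b': 1 → 1
read 'a': 1 → 0
read 'b': 0 → 1
read 'b': 1 → 1
read 'b': 1 → 1
read 'b': 1 → 1
read 'a': 1 → 0
End state 0 is accepting.

Yes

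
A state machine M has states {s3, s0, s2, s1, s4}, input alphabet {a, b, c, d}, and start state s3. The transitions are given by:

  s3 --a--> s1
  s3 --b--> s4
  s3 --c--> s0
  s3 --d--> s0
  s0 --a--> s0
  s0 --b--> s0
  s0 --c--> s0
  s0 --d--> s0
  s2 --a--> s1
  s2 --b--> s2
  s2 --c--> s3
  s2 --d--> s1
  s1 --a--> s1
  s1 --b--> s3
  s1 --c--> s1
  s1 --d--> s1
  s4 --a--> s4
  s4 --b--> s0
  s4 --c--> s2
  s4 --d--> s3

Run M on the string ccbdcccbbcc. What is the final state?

s0

start at s3
read 'c': s3 → s0
read 'c': s0 → s0
read 'b': s0 → s0
read 'd': s0 → s0
read 'c': s0 → s0
read 'c': s0 → s0
read 'c': s0 → s0
read 'b': s0 → s0
read 'b': s0 → s0
read 'c': s0 → s0
read 'c': s0 → s0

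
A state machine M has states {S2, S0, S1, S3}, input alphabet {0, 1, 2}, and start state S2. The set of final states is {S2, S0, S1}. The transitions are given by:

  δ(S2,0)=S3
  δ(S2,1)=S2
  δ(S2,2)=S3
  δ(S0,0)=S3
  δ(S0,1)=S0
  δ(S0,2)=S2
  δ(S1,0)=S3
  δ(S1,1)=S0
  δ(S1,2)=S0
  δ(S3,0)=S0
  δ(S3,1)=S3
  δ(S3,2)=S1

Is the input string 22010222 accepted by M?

Yes

Trace: S2 -2-> S3 -2-> S1 -0-> S3 -1-> S3 -0-> S0 -2-> S2 -2-> S3 -2-> S1
End state S1 is accepting.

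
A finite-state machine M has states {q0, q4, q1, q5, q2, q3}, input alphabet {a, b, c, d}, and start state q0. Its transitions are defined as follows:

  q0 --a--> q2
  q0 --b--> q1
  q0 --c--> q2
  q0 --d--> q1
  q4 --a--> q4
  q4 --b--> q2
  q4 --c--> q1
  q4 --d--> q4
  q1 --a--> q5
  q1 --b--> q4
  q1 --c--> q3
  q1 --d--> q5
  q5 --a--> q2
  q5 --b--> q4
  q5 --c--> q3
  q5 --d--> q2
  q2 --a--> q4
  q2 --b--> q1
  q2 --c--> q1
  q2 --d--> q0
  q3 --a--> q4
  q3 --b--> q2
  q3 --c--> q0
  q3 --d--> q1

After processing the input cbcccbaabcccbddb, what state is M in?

Trace: q0 -c-> q2 -b-> q1 -c-> q3 -c-> q0 -c-> q2 -b-> q1 -a-> q5 -a-> q2 -b-> q1 -c-> q3 -c-> q0 -c-> q2 -b-> q1 -d-> q5 -d-> q2 -b-> q1

q1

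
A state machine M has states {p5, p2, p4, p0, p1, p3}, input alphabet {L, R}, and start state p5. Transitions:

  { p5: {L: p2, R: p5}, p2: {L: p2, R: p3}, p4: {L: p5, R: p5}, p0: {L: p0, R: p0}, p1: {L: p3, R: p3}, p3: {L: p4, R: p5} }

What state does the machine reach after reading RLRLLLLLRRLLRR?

p5

start at p5
read 'R': p5 → p5
read 'L': p5 → p2
read 'R': p2 → p3
read 'L': p3 → p4
read 'L': p4 → p5
read 'L': p5 → p2
read 'L': p2 → p2
read 'L': p2 → p2
read 'R': p2 → p3
read 'R': p3 → p5
read 'L': p5 → p2
read 'L': p2 → p2
read 'R': p2 → p3
read 'R': p3 → p5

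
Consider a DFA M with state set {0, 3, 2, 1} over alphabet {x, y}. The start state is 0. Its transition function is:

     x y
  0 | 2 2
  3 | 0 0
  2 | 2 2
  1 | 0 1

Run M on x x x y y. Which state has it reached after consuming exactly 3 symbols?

start at 0
read 'x': 0 → 2
read 'x': 2 → 2
read 'x': 2 → 2
After 3 symbols: 2.

2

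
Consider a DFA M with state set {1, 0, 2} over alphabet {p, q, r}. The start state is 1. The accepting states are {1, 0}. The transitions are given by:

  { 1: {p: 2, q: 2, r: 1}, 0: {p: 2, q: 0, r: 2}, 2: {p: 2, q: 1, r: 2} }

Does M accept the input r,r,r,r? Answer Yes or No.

Trace: 1 -r-> 1 -r-> 1 -r-> 1 -r-> 1
End state 1 is accepting.

Yes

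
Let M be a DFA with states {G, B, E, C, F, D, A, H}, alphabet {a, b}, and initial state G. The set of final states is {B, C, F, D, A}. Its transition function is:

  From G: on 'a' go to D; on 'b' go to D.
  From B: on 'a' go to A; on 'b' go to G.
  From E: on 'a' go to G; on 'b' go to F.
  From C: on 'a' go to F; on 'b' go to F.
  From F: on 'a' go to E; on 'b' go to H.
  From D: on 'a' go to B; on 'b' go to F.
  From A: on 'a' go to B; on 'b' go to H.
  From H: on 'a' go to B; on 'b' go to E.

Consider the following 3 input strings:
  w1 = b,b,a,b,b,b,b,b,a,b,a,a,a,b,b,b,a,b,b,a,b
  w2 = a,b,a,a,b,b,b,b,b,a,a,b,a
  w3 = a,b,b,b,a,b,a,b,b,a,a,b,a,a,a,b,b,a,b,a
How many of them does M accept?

w1:
  start at G
  read 'b': G → D
  read 'b': D → F
  read 'a': F → E
  read 'b': E → F
  read 'b': F → H
  read 'b': H → E
  read 'b': E → F
  read 'b': F → H
  read 'a': H → B
  read 'b': B → G
  read 'a': G → D
  read 'a': D → B
  read 'a': B → A
  read 'b': A → H
  read 'b': H → E
  read 'b': E → F
  read 'a': F → E
  read 'b': E → F
  read 'b': F → H
  read 'a': H → B
  read 'b': B → G
  end G, rejected
w2:
  start at G
  read 'a': G → D
  read 'b': D → F
  read 'a': F → E
  read 'a': E → G
  read 'b': G → D
  read 'b': D → F
  read 'b': F → H
  read 'b': H → E
  read 'b': E → F
  read 'a': F → E
  read 'a': E → G
  read 'b': G → D
  read 'a': D → B
  end B, accepted
w3:
  start at G
  read 'a': G → D
  read 'b': D → F
  read 'b': F → H
  read 'b': H → E
  read 'a': E → G
  read 'b': G → D
  read 'a': D → B
  read 'b': B → G
  read 'b': G → D
  read 'a': D → B
  read 'a': B → A
  read 'b': A → H
  read 'a': H → B
  read 'a': B → A
  read 'a': A → B
  read 'b': B → G
  read 'b': G → D
  read 'a': D → B
  read 'b': B → G
  read 'a': G → D
  end D, accepted

2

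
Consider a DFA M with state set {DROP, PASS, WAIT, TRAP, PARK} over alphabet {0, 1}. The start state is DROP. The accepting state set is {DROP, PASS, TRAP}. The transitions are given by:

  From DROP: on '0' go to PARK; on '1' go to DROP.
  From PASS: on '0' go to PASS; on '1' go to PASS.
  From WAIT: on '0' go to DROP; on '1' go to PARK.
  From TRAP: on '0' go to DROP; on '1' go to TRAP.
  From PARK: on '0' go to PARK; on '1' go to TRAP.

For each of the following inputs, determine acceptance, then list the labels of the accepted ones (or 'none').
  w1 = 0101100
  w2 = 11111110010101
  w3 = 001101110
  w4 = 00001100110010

w2, w4

w1: DROP → PARK → TRAP → DROP → DROP → DROP → PARK → PARK  → end PARK, rejected
w2: DROP → DROP → DROP → DROP → DROP → DROP → DROP → DROP → PARK → PARK → TRAP → DROP → DROP → PARK → TRAP  → end TRAP, accepted
w3: DROP → PARK → PARK → TRAP → TRAP → DROP → DROP → DROP → DROP → PARK  → end PARK, rejected
w4: DROP → PARK → PARK → PARK → PARK → TRAP → TRAP → DROP → PARK → TRAP → TRAP → DROP → PARK → TRAP → DROP  → end DROP, accepted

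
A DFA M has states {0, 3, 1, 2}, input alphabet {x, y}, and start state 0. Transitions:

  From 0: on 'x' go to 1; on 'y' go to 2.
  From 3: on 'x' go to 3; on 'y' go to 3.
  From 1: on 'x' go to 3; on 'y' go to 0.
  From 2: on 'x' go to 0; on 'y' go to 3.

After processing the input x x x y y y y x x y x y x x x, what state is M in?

start at 0
read 'x': 0 → 1
read 'x': 1 → 3
read 'x': 3 → 3
read 'y': 3 → 3
read 'y': 3 → 3
read 'y': 3 → 3
read 'y': 3 → 3
read 'x': 3 → 3
read 'x': 3 → 3
read 'y': 3 → 3
read 'x': 3 → 3
read 'y': 3 → 3
read 'x': 3 → 3
read 'x': 3 → 3
read 'x': 3 → 3

3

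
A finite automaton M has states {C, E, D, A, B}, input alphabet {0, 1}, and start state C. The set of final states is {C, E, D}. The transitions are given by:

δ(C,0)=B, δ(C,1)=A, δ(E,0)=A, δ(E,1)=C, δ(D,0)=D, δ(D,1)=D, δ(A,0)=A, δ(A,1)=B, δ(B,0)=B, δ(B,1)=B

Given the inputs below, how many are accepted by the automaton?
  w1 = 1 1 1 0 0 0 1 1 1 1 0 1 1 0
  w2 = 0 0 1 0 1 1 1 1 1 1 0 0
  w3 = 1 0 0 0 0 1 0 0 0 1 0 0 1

0

w1: C → A → B → B → B → B → B → B → B → B → B → B → B → B → B  → end B, rejected
w2: C → B → B → B → B → B → B → B → B → B → B → B → B  → end B, rejected
w3: C → A → A → A → A → A → B → B → B → B → B → B → B → B  → end B, rejected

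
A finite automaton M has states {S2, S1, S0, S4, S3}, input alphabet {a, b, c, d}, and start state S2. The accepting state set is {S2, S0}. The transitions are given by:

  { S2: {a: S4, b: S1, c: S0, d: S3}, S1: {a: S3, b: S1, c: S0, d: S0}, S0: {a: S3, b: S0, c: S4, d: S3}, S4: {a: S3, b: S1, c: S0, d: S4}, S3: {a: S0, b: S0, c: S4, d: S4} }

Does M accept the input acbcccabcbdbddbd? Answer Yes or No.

Trace: S2 -a-> S4 -c-> S0 -b-> S0 -c-> S4 -c-> S0 -c-> S4 -a-> S3 -b-> S0 -c-> S4 -b-> S1 -d-> S0 -b-> S0 -d-> S3 -d-> S4 -b-> S1 -d-> S0
End state S0 is accepting.

Yes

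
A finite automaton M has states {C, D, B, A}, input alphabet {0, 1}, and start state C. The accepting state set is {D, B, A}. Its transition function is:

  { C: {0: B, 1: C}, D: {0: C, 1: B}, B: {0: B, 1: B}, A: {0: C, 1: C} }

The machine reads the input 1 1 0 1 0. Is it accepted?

Yes

start at C
read '1': C → C
read '1': C → C
read '0': C → B
read '1': B → B
read '0': B → B
End state B is accepting.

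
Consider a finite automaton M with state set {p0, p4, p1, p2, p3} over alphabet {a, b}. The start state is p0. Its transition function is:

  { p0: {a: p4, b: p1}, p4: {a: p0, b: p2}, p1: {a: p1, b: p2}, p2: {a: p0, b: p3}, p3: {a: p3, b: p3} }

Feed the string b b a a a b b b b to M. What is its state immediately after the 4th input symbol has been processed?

p0 → p1 → p2 → p0 → p4
After 4 symbols: p4.

p4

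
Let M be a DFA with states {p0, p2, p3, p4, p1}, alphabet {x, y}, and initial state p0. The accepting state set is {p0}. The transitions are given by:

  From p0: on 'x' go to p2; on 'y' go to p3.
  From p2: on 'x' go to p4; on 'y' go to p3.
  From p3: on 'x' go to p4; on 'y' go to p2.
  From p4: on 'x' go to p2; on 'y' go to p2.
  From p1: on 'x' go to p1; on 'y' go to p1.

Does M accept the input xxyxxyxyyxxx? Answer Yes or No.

No

Trace: p0 -x-> p2 -x-> p4 -y-> p2 -x-> p4 -x-> p2 -y-> p3 -x-> p4 -y-> p2 -y-> p3 -x-> p4 -x-> p2 -x-> p4
End state p4 is not accepting.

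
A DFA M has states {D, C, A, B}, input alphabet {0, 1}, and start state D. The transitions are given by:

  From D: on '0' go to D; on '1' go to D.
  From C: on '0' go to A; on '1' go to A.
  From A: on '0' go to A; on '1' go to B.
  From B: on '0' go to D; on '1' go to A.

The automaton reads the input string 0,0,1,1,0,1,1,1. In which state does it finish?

D

D → D → D → D → D → D → D → D → D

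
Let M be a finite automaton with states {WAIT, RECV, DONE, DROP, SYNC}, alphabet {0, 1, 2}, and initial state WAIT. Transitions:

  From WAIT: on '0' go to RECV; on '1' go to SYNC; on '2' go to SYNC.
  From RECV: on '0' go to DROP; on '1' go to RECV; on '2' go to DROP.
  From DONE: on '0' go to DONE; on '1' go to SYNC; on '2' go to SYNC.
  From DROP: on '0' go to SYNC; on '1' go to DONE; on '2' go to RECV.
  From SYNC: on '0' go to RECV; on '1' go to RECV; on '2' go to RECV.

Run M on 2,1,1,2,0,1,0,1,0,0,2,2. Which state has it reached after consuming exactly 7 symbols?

DROP

Trace: WAIT -2-> SYNC -1-> RECV -1-> RECV -2-> DROP -0-> SYNC -1-> RECV -0-> DROP
After 7 symbols: DROP.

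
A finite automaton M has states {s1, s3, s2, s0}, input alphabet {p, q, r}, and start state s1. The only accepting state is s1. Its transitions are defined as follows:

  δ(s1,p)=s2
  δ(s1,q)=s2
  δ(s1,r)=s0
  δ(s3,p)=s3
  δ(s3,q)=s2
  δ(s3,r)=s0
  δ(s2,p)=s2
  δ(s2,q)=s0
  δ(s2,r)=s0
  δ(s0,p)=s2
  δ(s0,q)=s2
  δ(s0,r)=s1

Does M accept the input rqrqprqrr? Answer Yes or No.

start at s1
read 'r': s1 → s0
read 'q': s0 → s2
read 'r': s2 → s0
read 'q': s0 → s2
read 'p': s2 → s2
read 'r': s2 → s0
read 'q': s0 → s2
read 'r': s2 → s0
read 'r': s0 → s1
End state s1 is accepting.

Yes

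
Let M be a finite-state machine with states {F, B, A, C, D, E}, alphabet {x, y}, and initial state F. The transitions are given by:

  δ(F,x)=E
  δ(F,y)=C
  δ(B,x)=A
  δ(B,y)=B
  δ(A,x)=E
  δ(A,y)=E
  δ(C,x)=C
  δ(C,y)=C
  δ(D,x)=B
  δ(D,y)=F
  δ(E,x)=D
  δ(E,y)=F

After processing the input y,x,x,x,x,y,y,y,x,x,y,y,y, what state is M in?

C

start at F
read 'y': F → C
read 'x': C → C
read 'x': C → C
read 'x': C → C
read 'x': C → C
read 'y': C → C
read 'y': C → C
read 'y': C → C
read 'x': C → C
read 'x': C → C
read 'y': C → C
read 'y': C → C
read 'y': C → C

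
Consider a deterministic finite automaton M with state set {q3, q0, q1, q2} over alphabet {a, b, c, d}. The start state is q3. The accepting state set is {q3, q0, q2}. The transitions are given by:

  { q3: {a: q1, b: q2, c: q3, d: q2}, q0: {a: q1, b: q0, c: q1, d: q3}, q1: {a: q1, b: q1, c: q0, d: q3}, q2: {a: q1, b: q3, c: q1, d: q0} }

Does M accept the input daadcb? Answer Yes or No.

Trace: q3 -d-> q2 -a-> q1 -a-> q1 -d-> q3 -c-> q3 -b-> q2
End state q2 is accepting.

Yes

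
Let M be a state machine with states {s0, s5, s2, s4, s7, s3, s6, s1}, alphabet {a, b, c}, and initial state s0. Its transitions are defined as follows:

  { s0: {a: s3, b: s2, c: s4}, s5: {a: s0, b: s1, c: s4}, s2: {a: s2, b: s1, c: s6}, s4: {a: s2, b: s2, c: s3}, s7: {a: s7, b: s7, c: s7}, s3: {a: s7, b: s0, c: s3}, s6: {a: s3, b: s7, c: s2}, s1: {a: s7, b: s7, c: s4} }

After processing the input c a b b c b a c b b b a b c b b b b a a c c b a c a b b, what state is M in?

s7

s0 → s4 → s2 → s1 → s7 → s7 → s7 → s7 → s7 → s7 → s7 → s7 → s7 → s7 → s7 → s7 → s7 → s7 → s7 → s7 → s7 → s7 → s7 → s7 → s7 → s7 → s7 → s7 → s7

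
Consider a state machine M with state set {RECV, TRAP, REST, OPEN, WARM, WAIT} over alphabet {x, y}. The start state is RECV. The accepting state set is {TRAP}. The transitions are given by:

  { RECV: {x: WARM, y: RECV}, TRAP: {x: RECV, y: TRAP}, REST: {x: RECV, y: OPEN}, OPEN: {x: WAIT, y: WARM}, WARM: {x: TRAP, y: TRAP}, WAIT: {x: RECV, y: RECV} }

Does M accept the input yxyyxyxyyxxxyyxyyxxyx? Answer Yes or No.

No

RECV → RECV → WARM → TRAP → TRAP → RECV → RECV → WARM → TRAP → TRAP → RECV → WARM → TRAP → TRAP → TRAP → RECV → RECV → RECV → WARM → TRAP → TRAP → RECV
End state RECV is not accepting.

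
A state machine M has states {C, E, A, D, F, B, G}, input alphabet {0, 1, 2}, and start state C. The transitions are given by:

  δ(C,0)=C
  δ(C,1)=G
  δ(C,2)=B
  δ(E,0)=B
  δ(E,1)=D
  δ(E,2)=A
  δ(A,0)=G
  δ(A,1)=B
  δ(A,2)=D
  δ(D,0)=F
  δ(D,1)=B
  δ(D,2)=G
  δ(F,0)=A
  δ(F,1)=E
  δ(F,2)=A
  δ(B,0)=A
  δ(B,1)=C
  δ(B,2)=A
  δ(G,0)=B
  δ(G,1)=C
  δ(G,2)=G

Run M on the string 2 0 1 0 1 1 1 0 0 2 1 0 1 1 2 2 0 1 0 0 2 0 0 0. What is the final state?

B

C → B → A → B → A → B → C → G → B → A → D → B → A → B → C → B → A → G → C → C → C → B → A → G → B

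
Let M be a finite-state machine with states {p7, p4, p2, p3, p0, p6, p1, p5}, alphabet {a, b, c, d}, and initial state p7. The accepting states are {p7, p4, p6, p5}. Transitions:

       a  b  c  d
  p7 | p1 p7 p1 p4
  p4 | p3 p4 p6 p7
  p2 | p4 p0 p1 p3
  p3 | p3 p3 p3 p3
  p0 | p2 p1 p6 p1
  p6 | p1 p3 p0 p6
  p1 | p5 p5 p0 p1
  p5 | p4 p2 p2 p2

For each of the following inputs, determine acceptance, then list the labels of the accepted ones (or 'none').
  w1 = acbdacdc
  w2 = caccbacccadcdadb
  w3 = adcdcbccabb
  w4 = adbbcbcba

w1: Trace: p7 -a-> p1 -c-> p0 -b-> p1 -d-> p1 -a-> p5 -c-> p2 -d-> p3 -c-> p3  → end p3, rejected
w2: Trace: p7 -c-> p1 -a-> p5 -c-> p2 -c-> p1 -b-> p5 -a-> p4 -c-> p6 -c-> p0 -c-> p6 -a-> p1 -d-> p1 -c-> p0 -d-> p1 -a-> p5 -d-> p2 -b-> p0  → end p0, rejected
w3: Trace: p7 -a-> p1 -d-> p1 -c-> p0 -d-> p1 -c-> p0 -b-> p1 -c-> p0 -c-> p6 -a-> p1 -b-> p5 -b-> p2  → end p2, rejected
w4: Trace: p7 -a-> p1 -d-> p1 -b-> p5 -b-> p2 -c-> p1 -b-> p5 -c-> p2 -b-> p0 -a-> p2  → end p2, rejected

none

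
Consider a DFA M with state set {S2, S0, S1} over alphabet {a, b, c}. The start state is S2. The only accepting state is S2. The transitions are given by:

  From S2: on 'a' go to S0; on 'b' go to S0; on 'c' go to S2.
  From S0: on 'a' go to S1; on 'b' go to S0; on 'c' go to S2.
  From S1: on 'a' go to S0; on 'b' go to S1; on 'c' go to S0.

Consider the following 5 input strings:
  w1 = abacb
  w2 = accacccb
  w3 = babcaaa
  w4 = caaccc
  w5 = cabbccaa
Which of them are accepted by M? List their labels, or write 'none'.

w4

w1: Trace: S2 -a-> S0 -b-> S0 -a-> S1 -c-> S0 -b-> S0  → end S0, rejected
w2: Trace: S2 -a-> S0 -c-> S2 -c-> S2 -a-> S0 -c-> S2 -c-> S2 -c-> S2 -b-> S0  → end S0, rejected
w3: Trace: S2 -b-> S0 -a-> S1 -b-> S1 -c-> S0 -a-> S1 -a-> S0 -a-> S1  → end S1, rejected
w4: Trace: S2 -c-> S2 -a-> S0 -a-> S1 -c-> S0 -c-> S2 -c-> S2  → end S2, accepted
w5: Trace: S2 -c-> S2 -a-> S0 -b-> S0 -b-> S0 -c-> S2 -c-> S2 -a-> S0 -a-> S1  → end S1, rejected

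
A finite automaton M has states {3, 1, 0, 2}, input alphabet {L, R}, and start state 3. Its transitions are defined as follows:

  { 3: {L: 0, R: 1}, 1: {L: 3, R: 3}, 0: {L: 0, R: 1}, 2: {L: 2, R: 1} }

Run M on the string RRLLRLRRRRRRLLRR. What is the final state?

Trace: 3 -R-> 1 -R-> 3 -L-> 0 -L-> 0 -R-> 1 -L-> 3 -R-> 1 -R-> 3 -R-> 1 -R-> 3 -R-> 1 -R-> 3 -L-> 0 -L-> 0 -R-> 1 -R-> 3

3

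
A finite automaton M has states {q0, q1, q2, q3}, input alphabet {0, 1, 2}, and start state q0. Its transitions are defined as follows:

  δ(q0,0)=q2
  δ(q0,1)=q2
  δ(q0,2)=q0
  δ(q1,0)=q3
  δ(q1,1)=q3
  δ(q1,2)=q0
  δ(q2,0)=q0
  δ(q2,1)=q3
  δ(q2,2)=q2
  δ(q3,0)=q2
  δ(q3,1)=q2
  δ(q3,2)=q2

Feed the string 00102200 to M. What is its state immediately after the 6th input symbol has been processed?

q0

Trace: q0 -0-> q2 -0-> q0 -1-> q2 -0-> q0 -2-> q0 -2-> q0
After 6 symbols: q0.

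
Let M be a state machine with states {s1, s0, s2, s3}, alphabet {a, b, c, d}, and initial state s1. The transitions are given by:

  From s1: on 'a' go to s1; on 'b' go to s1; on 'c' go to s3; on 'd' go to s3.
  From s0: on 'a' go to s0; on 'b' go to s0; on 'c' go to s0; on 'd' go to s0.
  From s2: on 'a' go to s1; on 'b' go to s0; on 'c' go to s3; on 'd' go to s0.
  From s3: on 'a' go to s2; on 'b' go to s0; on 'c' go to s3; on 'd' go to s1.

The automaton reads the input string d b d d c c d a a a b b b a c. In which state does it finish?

s0

start at s1
read 'd': s1 → s3
read 'b': s3 → s0
read 'd': s0 → s0
read 'd': s0 → s0
read 'c': s0 → s0
read 'c': s0 → s0
read 'd': s0 → s0
read 'a': s0 → s0
read 'a': s0 → s0
read 'a': s0 → s0
read 'b': s0 → s0
read 'b': s0 → s0
read 'b': s0 → s0
read 'a': s0 → s0
read 'c': s0 → s0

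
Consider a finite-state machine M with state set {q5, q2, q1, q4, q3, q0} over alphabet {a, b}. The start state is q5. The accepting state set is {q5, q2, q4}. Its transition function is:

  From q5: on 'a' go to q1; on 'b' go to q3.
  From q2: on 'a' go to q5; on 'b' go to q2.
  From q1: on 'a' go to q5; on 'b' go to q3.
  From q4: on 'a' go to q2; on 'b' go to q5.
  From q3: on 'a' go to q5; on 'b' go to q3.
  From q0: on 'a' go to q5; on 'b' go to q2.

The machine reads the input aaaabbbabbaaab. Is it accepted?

q5 → q1 → q5 → q1 → q5 → q3 → q3 → q3 → q5 → q3 → q3 → q5 → q1 → q5 → q3
End state q3 is not accepting.

No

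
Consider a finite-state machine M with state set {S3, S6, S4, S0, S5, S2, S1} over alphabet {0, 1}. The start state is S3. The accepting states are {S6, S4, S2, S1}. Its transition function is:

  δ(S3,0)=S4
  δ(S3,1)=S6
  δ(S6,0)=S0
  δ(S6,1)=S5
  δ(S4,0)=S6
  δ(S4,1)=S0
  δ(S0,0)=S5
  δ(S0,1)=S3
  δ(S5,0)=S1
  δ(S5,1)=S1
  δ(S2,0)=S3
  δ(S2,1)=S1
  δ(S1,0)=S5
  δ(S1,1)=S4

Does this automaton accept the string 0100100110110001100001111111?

Trace: S3 -0-> S4 -1-> S0 -0-> S5 -0-> S1 -1-> S4 -0-> S6 -0-> S0 -1-> S3 -1-> S6 -0-> S0 -1-> S3 -1-> S6 -0-> S0 -0-> S5 -0-> S1 -1-> S4 -1-> S0 -0-> S5 -0-> S1 -0-> S5 -0-> S1 -1-> S4 -1-> S0 -1-> S3 -1-> S6 -1-> S5 -1-> S1 -1-> S4
End state S4 is accepting.

Yes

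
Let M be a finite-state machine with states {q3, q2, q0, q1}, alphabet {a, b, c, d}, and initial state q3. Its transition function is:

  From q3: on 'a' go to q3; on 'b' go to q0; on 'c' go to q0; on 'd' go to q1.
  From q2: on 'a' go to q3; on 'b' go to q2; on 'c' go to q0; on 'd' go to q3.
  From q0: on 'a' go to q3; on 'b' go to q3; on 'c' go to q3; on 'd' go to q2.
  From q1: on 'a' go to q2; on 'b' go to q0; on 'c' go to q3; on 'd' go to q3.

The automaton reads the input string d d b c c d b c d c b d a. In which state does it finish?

q3 → q1 → q3 → q0 → q3 → q0 → q2 → q2 → q0 → q2 → q0 → q3 → q1 → q2

q2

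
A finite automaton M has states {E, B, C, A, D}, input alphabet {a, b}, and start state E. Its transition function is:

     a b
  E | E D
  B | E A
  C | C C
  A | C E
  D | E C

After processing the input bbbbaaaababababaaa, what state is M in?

Trace: E -b-> D -b-> C -b-> C -b-> C -a-> C -a-> C -a-> C -a-> C -b-> C -a-> C -b-> C -a-> C -b-> C -a-> C -b-> C -a-> C -a-> C -a-> C

C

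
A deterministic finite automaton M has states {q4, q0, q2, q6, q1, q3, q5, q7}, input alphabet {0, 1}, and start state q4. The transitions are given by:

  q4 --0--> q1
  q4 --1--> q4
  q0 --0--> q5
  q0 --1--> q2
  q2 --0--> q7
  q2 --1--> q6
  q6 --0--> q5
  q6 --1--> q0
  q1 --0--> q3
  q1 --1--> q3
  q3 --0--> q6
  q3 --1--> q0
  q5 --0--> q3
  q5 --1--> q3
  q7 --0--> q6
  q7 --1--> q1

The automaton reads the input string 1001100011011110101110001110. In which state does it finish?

start at q4
read '1': q4 → q4
read '0': q4 → q1
read '0': q1 → q3
read '1': q3 → q0
read '1': q0 → q2
read '0': q2 → q7
read '0': q7 → q6
read '0': q6 → q5
read '1': q5 → q3
read '1': q3 → q0
read '0': q0 → q5
read '1': q5 → q3
read '1': q3 → q0
read '1': q0 → q2
read '1': q2 → q6
read '0': q6 → q5
read '1': q5 → q3
read '0': q3 → q6
read '1': q6 → q0
read '1': q0 → q2
read '1': q2 → q6
read '0': q6 → q5
read '0': q5 → q3
read '0': q3 → q6
read '1': q6 → q0
read '1': q0 → q2
read '1': q2 → q6
read '0': q6 → q5

q5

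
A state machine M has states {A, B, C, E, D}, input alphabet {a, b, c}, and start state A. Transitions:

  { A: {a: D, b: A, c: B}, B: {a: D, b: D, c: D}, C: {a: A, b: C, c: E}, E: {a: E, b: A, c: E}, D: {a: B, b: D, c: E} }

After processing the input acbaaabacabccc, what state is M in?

E

A → D → E → A → D → B → D → D → B → D → B → D → E → E → E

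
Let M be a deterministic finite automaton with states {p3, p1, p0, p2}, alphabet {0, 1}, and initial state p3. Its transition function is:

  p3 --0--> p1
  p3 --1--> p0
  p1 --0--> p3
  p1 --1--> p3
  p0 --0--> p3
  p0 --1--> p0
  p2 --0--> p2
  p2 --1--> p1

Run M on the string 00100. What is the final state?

start at p3
read '0': p3 → p1
read '0': p1 → p3
read '1': p3 → p0
read '0': p0 → p3
read '0': p3 → p1

p1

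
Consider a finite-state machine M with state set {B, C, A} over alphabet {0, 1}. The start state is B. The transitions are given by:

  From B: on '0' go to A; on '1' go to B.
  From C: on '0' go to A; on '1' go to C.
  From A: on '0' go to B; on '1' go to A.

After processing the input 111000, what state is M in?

A

start at B
read '1': B → B
read '1': B → B
read '1': B → B
read '0': B → A
read '0': A → B
read '0': B → A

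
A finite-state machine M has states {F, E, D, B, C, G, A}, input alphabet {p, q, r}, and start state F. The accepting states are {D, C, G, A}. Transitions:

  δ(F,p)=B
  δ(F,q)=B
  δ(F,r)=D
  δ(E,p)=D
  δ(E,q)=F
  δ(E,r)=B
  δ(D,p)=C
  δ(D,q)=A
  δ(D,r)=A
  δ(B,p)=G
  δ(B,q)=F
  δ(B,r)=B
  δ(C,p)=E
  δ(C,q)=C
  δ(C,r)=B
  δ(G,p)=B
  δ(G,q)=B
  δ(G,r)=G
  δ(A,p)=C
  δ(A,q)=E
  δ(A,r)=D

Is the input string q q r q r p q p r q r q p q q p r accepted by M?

No

start at F
read 'q': F → B
read 'q': B → F
read 'r': F → D
read 'q': D → A
read 'r': A → D
read 'p': D → C
read 'q': C → C
read 'p': C → E
read 'r': E → B
read 'q': B → F
read 'r': F → D
read 'q': D → A
read 'p': A → C
read 'q': C → C
read 'q': C → C
read 'p': C → E
read 'r': E → B
End state B is not accepting.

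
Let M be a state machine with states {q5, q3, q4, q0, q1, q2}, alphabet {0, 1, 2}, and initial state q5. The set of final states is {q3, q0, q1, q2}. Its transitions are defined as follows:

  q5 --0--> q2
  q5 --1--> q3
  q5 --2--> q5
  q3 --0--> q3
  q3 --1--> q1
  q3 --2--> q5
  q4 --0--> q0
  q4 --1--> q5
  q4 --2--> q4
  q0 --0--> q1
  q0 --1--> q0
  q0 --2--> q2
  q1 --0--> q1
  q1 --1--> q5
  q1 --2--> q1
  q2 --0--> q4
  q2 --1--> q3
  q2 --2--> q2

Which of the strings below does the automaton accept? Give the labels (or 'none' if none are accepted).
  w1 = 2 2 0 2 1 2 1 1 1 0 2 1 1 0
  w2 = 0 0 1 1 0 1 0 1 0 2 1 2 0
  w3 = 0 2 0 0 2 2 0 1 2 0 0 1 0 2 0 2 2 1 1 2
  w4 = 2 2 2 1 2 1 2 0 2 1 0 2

w1:
  start at q5
  read '2': q5 → q5
  read '2': q5 → q5
  read '0': q5 → q2
  read '2': q2 → q2
  read '1': q2 → q3
  read '2': q3 → q5
  read '1': q5 → q3
  read '1': q3 → q1
  read '1': q1 → q5
  read '0': q5 → q2
  read '2': q2 → q2
  read '1': q2 → q3
  read '1': q3 → q1
  read '0': q1 → q1
  end q1, accepted
w2:
  start at q5
  read '0': q5 → q2
  read '0': q2 → q4
  read '1': q4 → q5
  read '1': q5 → q3
  read '0': q3 → q3
  read '1': q3 → q1
  read '0': q1 → q1
  read '1': q1 → q5
  read '0': q5 → q2
  read '2': q2 → q2
  read '1': q2 → q3
  read '2': q3 → q5
  read '0': q5 → q2
  end q2, accepted
w3:
  start at q5
  read '0': q5 → q2
  read '2': q2 → q2
  read '0': q2 → q4
  read '0': q4 → q0
  read '2': q0 → q2
  read '2': q2 → q2
  read '0': q2 → q4
  read '1': q4 → q5
  read '2': q5 → q5
  read '0': q5 → q2
  read '0': q2 → q4
  read '1': q4 → q5
  read '0': q5 → q2
  read '2': q2 → q2
  read '0': q2 → q4
  read '2': q4 → q4
  read '2': q4 → q4
  read '1': q4 → q5
  read '1': q5 → q3
  read '2': q3 → q5
  end q5, rejected
w4:
  start at q5
  read '2': q5 → q5
  read '2': q5 → q5
  read '2': q5 → q5
  read '1': q5 → q3
  read '2': q3 → q5
  read '1': q5 → q3
  read '2': q3 → q5
  read '0': q5 → q2
  read '2': q2 → q2
  read '1': q2 → q3
  read '0': q3 → q3
  read '2': q3 → q5
  end q5, rejected

w1, w2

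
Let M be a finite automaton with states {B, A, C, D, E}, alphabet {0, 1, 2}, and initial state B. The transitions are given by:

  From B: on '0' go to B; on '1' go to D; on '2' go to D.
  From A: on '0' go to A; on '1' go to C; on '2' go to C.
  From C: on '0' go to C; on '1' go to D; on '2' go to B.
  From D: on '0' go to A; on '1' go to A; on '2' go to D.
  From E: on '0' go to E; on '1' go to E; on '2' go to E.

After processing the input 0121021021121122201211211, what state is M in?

A

start at B
read '0': B → B
read '1': B → D
read '2': D → D
read '1': D → A
read '0': A → A
read '2': A → C
read '1': C → D
read '0': D → A
read '2': A → C
read '1': C → D
read '1': D → A
read '2': A → C
read '1': C → D
read '1': D → A
read '2': A → C
read '2': C → B
read '2': B → D
read '0': D → A
read '1': A → C
read '2': C → B
read '1': B → D
read '1': D → A
read '2': A → C
read '1': C → D
read '1': D → A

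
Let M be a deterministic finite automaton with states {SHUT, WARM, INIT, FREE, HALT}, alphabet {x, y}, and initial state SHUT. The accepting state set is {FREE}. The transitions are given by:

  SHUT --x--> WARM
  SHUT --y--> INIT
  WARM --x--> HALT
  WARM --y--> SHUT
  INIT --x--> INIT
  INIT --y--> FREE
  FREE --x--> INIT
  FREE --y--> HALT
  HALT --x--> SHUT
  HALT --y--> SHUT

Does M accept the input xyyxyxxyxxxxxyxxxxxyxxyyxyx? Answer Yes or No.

Trace: SHUT -x-> WARM -y-> SHUT -y-> INIT -x-> INIT -y-> FREE -x-> INIT -x-> INIT -y-> FREE -x-> INIT -x-> INIT -x-> INIT -x-> INIT -x-> INIT -y-> FREE -x-> INIT -x-> INIT -x-> INIT -x-> INIT -x-> INIT -y-> FREE -x-> INIT -x-> INIT -y-> FREE -y-> HALT -x-> SHUT -y-> INIT -x-> INIT
End state INIT is not accepting.

No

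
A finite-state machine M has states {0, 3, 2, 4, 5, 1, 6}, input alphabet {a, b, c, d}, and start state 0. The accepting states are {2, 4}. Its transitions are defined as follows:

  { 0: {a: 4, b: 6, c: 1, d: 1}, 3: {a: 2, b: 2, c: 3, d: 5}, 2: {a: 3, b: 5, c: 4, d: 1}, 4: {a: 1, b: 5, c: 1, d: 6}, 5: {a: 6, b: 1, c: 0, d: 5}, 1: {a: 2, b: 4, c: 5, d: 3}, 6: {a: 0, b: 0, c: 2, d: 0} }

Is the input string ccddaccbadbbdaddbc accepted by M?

0 → 1 → 5 → 5 → 5 → 6 → 2 → 4 → 5 → 6 → 0 → 6 → 0 → 1 → 2 → 1 → 3 → 2 → 4
End state 4 is accepting.

Yes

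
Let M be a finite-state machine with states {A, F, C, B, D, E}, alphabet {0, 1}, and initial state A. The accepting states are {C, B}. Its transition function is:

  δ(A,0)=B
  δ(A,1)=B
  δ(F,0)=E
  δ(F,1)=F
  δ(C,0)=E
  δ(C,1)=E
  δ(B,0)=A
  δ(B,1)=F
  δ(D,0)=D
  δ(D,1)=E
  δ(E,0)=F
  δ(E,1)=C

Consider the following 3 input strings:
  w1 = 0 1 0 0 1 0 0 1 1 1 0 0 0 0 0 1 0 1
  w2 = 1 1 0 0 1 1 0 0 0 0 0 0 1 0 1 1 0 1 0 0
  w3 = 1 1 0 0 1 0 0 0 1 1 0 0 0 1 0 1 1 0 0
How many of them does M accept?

1

w1: A → B → F → E → F → F → E → F → F → F → F → E → F → E → F → E → C → E → C  → end C, accepted
w2: A → B → F → E → F → F → F → E → F → E → F → E → F → F → E → C → E → F → F → E → F  → end F, rejected
w3: A → B → F → E → F → F → E → F → E → C → E → F → E → F → F → E → C → E → F → E  → end E, rejected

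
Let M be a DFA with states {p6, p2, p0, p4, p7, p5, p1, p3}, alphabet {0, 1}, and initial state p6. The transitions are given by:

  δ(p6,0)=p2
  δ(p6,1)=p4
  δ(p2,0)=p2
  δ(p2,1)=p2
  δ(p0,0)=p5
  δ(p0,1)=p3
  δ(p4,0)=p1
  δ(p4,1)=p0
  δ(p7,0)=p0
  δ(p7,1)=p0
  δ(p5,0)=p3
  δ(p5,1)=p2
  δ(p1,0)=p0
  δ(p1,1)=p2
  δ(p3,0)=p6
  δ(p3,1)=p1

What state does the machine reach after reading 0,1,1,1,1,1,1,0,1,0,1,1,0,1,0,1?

p6 → p2 → p2 → p2 → p2 → p2 → p2 → p2 → p2 → p2 → p2 → p2 → p2 → p2 → p2 → p2 → p2

p2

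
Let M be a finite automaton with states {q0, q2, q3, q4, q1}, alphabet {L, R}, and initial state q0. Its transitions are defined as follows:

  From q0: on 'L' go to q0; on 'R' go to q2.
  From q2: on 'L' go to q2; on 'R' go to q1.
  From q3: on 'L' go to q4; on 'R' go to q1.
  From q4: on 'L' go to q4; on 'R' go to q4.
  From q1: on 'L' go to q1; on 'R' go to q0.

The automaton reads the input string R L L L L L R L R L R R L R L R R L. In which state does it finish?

q1

start at q0
read 'R': q0 → q2
read 'L': q2 → q2
read 'L': q2 → q2
read 'L': q2 → q2
read 'L': q2 → q2
read 'L': q2 → q2
read 'R': q2 → q1
read 'L': q1 → q1
read 'R': q1 → q0
read 'L': q0 → q0
read 'R': q0 → q2
read 'R': q2 → q1
read 'L': q1 → q1
read 'R': q1 → q0
read 'L': q0 → q0
read 'R': q0 → q2
read 'R': q2 → q1
read 'L': q1 → q1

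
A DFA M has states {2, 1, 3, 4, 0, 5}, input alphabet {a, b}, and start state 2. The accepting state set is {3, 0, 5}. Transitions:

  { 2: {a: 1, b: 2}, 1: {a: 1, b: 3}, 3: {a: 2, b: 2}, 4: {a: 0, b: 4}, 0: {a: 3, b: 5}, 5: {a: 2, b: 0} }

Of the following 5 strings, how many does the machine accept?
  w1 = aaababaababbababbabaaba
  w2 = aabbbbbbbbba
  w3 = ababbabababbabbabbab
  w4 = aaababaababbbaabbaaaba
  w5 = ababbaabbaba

w1: 2 → 1 → 1 → 1 → 3 → 2 → 2 → 1 → 1 → 3 → 2 → 2 → 2 → 1 → 3 → 2 → 2 → 2 → 1 → 3 → 2 → 1 → 3 → 2  → end 2, rejected
w2: 2 → 1 → 1 → 3 → 2 → 2 → 2 → 2 → 2 → 2 → 2 → 2 → 1  → end 1, rejected
w3: 2 → 1 → 3 → 2 → 2 → 2 → 1 → 3 → 2 → 2 → 1 → 3 → 2 → 1 → 3 → 2 → 1 → 3 → 2 → 1 → 3  → end 3, accepted
w4: 2 → 1 → 1 → 1 → 3 → 2 → 2 → 1 → 1 → 3 → 2 → 2 → 2 → 2 → 1 → 1 → 3 → 2 → 1 → 1 → 1 → 3 → 2  → end 2, rejected
w5: 2 → 1 → 3 → 2 → 2 → 2 → 1 → 1 → 3 → 2 → 1 → 3 → 2  → end 2, rejected

1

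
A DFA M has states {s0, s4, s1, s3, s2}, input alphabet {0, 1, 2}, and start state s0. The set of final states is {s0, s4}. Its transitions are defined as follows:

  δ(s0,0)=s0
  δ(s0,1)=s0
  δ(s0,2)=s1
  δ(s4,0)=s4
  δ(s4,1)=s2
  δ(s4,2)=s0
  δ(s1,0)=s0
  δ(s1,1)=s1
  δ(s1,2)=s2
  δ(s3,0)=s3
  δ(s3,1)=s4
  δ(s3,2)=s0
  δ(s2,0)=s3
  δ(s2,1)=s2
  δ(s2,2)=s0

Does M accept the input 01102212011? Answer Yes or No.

Trace: s0 -0-> s0 -1-> s0 -1-> s0 -0-> s0 -2-> s1 -2-> s2 -1-> s2 -2-> s0 -0-> s0 -1-> s0 -1-> s0
End state s0 is accepting.

Yes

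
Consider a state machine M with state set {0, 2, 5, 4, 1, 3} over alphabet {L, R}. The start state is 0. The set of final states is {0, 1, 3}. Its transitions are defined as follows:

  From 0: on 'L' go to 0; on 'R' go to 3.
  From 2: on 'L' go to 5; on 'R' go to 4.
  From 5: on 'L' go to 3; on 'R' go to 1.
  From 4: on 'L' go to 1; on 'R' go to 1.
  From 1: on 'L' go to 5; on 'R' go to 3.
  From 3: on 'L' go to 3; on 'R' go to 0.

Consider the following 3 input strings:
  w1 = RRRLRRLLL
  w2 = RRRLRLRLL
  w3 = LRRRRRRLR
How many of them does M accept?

w1: Trace: 0 -R-> 3 -R-> 0 -R-> 3 -L-> 3 -R-> 0 -R-> 3 -L-> 3 -L-> 3 -L-> 3  → end 3, accepted
w2: Trace: 0 -R-> 3 -R-> 0 -R-> 3 -L-> 3 -R-> 0 -L-> 0 -R-> 3 -L-> 3 -L-> 3  → end 3, accepted
w3: Trace: 0 -L-> 0 -R-> 3 -R-> 0 -R-> 3 -R-> 0 -R-> 3 -R-> 0 -L-> 0 -R-> 3  → end 3, accepted

3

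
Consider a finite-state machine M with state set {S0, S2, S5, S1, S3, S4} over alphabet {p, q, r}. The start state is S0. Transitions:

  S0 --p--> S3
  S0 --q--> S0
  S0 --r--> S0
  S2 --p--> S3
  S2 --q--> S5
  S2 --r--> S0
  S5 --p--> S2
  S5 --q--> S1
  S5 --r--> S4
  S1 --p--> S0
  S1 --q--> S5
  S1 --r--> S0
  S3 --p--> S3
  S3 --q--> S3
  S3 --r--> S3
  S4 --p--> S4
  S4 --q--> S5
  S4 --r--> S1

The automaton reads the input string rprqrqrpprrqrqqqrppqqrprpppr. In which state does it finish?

S0 → S0 → S3 → S3 → S3 → S3 → S3 → S3 → S3 → S3 → S3 → S3 → S3 → S3 → S3 → S3 → S3 → S3 → S3 → S3 → S3 → S3 → S3 → S3 → S3 → S3 → S3 → S3 → S3

S3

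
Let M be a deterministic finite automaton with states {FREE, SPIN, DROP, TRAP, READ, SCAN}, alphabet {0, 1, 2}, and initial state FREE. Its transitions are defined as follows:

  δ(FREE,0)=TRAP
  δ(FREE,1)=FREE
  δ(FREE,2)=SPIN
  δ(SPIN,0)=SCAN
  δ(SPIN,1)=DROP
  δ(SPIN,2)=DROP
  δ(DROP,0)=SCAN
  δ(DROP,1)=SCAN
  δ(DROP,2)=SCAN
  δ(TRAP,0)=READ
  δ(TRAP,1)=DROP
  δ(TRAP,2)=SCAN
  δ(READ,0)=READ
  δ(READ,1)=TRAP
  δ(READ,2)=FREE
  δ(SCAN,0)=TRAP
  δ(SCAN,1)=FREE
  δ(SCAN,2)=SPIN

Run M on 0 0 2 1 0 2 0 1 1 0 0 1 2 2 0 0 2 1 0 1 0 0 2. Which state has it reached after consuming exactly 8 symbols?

DROP

start at FREE
read '0': FREE → TRAP
read '0': TRAP → READ
read '2': READ → FREE
read '1': FREE → FREE
read '0': FREE → TRAP
read '2': TRAP → SCAN
read '0': SCAN → TRAP
read '1': TRAP → DROP
After 8 symbols: DROP.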